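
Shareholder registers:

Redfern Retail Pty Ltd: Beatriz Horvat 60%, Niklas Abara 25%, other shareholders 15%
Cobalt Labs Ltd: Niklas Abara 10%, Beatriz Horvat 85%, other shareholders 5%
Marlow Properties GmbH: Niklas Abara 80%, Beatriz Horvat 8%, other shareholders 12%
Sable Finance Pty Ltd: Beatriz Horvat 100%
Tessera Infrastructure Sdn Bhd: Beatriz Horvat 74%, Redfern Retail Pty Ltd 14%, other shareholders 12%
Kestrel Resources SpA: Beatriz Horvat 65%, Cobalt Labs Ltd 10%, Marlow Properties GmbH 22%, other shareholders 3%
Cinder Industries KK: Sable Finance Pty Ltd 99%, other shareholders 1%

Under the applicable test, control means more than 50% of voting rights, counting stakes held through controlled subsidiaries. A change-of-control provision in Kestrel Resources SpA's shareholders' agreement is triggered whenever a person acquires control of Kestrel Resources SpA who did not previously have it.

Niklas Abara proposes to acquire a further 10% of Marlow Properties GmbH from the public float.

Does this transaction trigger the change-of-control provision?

The purchase changes only Niklas's holdings, so Niklas is the only person who could newly come to control Kestrel.
Niklas holds 80% of Marlow, so Niklas controls Marlow.
In Kestrel, Niklas's side holds only 22%, not > 50%.
So before the transaction, Niklas does not control Kestrel.
After the purchase, Niklas's direct stake in Marlow rises to 80% + 10% = 90%.
Niklas holds 90% of Marlow, so Niklas controls Marlow.
After the transaction, Niklas's side holds 22% of Kestrel, not > 50%, so Niklas still does not control Kestrel.
No new person acquires control, so the clause is not triggered.

No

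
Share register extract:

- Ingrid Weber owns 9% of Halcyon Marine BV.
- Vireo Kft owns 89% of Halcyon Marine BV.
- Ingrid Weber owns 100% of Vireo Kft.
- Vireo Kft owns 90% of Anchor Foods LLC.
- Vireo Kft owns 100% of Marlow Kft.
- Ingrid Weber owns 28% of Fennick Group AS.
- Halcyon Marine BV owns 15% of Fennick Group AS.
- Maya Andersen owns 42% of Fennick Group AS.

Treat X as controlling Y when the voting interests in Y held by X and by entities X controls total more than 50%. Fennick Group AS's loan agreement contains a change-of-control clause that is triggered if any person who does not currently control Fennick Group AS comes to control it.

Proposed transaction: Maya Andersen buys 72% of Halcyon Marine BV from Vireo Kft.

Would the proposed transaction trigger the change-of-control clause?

Yes

The purchase adds only to Maya's holdings (Vireo's stake shrinks), so Maya is the only person who could newly come to control Fennick.
Maya's largest direct stake is 42% in Fennick, which does not meet the threshold, so Maya controls no company.
In Fennick, Maya's side holds only 42%, not > 50%.
So before the transaction, Maya does not control Fennick.
After the purchase, Maya holds 72% of Halcyon directly, and Vireo's stake falls to 17%.
Maya holds 72% of Halcyon, so Maya controls Halcyon.
Maya and Halcyon together hold 42% + 15% = 57% of Fennick, so Maya controls Fennick.
Maya did not control Fennick before and does after, so the clause is triggered.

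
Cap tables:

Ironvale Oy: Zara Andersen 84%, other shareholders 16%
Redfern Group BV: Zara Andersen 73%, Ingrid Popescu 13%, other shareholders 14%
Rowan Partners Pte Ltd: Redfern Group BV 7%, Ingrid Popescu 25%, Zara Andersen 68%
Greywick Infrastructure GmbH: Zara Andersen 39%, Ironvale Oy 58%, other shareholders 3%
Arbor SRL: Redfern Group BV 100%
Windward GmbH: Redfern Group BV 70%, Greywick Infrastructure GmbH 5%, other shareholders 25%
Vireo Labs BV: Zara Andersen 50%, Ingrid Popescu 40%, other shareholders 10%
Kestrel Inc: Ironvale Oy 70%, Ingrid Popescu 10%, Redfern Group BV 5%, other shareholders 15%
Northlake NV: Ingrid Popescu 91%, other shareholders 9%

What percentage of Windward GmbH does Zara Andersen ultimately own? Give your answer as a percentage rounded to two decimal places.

Zara reaches Windward along 3 paths.
Via Redfern: 73% × 70% = 51.1%.
Via Greywick: 39% × 5% = 1.95%.
Via Ironvale → Greywick: 84% × 58% × 5% = 2.436%.
Total: 51.1% + 1.95% + 2.436% = 55.486%.
Rounded: 55.49%.

55.49%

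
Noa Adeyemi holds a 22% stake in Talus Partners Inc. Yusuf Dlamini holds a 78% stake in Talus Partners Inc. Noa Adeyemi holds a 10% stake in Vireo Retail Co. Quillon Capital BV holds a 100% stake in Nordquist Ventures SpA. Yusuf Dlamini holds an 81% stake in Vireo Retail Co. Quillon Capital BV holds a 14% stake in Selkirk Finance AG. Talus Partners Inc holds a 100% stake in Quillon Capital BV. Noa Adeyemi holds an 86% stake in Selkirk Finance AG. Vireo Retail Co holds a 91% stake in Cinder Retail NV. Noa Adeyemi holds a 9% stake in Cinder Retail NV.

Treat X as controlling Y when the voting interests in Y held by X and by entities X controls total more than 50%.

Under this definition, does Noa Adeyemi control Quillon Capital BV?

No

Noa holds 86% of Selkirk, so Noa controls Selkirk.
Neither Noa nor any entity Noa controls holds any voting interest in Quillon.
So Noa does not control Quillon.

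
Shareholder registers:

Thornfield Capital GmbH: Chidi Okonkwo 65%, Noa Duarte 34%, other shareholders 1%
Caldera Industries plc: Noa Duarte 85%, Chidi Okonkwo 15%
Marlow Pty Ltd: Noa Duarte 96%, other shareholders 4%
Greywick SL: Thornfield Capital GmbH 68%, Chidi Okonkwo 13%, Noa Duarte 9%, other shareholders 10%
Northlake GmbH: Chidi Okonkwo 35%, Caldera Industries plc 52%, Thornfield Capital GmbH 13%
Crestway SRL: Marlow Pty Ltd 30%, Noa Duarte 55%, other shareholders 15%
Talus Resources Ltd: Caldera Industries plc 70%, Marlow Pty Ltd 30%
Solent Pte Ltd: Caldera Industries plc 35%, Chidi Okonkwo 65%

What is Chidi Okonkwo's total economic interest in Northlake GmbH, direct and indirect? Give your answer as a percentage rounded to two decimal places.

51.25%

Chidi reaches Northlake along 3 paths.
Direct stake: 35% = 35%.
Via Caldera: 15% × 52% = 7.8%.
Via Thornfield: 65% × 13% = 8.45%.
Total: 35% + 7.8% + 8.45% = 51.25%.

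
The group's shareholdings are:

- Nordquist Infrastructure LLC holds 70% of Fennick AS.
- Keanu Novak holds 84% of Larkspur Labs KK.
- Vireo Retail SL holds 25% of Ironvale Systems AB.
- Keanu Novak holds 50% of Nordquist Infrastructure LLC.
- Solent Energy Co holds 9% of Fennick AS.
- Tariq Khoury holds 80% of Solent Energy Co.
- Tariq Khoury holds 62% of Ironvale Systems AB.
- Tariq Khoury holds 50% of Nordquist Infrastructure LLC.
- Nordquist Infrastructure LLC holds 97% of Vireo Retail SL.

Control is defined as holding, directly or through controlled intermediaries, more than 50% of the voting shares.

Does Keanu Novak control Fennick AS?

No

Keanu holds 84% of Larkspur, so Keanu controls Larkspur.
Neither Keanu nor any entity Keanu controls holds any voting interest in Fennick.
So Keanu does not control Fennick.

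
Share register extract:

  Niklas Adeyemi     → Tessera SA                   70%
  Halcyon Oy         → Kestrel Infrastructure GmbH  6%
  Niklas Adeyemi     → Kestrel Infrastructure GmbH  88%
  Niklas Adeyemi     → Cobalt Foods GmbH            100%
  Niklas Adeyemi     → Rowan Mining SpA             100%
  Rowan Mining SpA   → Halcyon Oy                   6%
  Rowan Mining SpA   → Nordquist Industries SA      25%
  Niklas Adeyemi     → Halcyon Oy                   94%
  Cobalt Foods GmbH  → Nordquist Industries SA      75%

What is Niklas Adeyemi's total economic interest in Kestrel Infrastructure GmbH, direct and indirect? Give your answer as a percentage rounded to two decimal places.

94.00%

Niklas reaches Kestrel along 3 paths.
Direct stake: 88% = 88%.
Via Rowan → Halcyon: 100% × 6% × 6% = 0.36%.
Via Halcyon: 94% × 6% = 5.64%.
Total: 88% + 0.36% + 5.64% = 94%.
Rounded: 94.00%.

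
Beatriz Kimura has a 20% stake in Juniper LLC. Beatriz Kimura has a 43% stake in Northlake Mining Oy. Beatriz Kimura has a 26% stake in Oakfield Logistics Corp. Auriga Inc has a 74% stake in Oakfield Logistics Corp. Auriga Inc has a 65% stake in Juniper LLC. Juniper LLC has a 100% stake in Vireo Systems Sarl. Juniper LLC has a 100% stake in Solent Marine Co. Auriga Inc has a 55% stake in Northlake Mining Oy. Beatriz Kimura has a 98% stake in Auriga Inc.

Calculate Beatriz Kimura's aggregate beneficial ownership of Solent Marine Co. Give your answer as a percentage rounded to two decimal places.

Beatriz reaches Solent along 2 paths.
Via Auriga → Juniper: 98% × 65% × 100% = 63.7%.
Via Juniper: 20% × 100% = 20%.
Total: 63.7% + 20% = 83.7%.
Rounded: 83.70%.

83.70%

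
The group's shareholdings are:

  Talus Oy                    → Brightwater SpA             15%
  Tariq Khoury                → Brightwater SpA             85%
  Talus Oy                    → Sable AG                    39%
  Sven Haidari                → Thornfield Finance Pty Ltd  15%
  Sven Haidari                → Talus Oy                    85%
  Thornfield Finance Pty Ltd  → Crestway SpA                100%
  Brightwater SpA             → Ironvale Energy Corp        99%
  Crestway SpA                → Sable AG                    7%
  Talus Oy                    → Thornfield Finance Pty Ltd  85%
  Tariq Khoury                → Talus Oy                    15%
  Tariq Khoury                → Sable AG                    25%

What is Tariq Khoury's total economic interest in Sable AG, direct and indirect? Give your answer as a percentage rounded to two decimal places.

Tariq reaches Sable along 3 paths.
Via Talus → Thornfield → Crestway: 15% × 85% × 100% × 7% = 0.8925%.
Via Talus: 15% × 39% = 5.85%.
Direct stake: 25% = 25%.
Total: 0.8925% + 5.85% + 25% = 31.7425%.
Rounded: 31.74%.

31.74%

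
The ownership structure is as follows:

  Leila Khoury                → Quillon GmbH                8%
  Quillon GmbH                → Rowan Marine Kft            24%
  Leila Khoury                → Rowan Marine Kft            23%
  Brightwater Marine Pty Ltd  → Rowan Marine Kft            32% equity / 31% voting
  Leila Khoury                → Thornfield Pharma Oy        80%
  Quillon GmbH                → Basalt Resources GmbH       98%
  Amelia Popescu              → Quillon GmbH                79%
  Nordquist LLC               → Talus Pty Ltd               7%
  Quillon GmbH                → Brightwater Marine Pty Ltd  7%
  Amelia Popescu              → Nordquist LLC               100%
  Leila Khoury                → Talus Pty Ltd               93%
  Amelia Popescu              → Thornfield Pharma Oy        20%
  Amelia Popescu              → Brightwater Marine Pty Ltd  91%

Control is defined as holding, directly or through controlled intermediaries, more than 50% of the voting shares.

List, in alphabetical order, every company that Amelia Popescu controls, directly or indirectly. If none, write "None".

Amelia holds 100% of Nordquist, so Amelia controls Nordquist.
Amelia holds 79% of Quillon, so Amelia controls Quillon.
Amelia and Quillon together hold 91% + 7% = 98% of Brightwater, so Amelia controls Brightwater.
Quillon and Brightwater together hold 24% + 31% = 55% of Rowan, so Amelia controls Rowan.
Quillon holds 98% of Basalt, so Amelia controls Basalt.
No other company's threshold is met.

Basalt Resources GmbH, Brightwater Marine Pty Ltd, Nordquist LLC, Quillon GmbH, Rowan Marine Kft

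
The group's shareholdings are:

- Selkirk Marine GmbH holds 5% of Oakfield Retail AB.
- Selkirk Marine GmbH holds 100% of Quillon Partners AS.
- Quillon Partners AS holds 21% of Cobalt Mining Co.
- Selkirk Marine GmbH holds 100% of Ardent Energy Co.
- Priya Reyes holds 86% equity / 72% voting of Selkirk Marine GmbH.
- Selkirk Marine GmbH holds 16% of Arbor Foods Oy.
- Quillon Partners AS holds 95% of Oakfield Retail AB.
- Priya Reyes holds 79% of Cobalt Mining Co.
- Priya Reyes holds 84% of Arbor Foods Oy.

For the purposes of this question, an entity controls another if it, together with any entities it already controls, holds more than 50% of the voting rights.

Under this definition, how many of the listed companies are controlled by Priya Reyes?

6

Priya holds 72% of Selkirk, so Priya controls Selkirk.
Selkirk holds 100% of Quillon, so Priya controls Quillon.
Priya and Selkirk together hold 84% + 16% = 100% of Arbor, so Priya controls Arbor.
Selkirk holds 100% of Ardent, so Priya controls Ardent.
Quillon and Priya together hold 21% + 79% = 100% of Cobalt, so Priya controls Cobalt.
Quillon and Selkirk together hold 95% + 5% = 100% of Oakfield, so Priya controls Oakfield.
Priya controls 6 companies.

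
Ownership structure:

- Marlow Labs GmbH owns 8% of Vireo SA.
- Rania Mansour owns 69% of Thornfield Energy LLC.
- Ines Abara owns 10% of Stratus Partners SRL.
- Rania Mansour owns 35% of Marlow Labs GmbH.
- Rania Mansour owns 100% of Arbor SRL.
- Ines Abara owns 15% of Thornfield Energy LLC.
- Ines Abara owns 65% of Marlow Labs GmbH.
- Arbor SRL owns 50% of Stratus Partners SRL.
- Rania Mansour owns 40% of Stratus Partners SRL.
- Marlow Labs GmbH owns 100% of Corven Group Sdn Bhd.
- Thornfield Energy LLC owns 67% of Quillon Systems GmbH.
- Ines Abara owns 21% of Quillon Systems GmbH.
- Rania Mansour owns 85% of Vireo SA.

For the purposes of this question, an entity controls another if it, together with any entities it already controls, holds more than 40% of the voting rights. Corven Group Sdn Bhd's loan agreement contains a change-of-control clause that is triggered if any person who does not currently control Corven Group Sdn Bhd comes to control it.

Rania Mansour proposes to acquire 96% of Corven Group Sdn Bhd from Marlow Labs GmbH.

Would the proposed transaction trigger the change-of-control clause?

Yes

The purchase adds only to Rania's holdings (Marlow's stake shrinks), so Rania is the only person who could newly come to control Corven.
Rania holds 100% of Arbor, so Rania controls Arbor.
Rania holds 69% of Thornfield, so Rania controls Thornfield.
Arbor and Rania together hold 50% + 40% = 90% of Stratus, so Rania controls Stratus.
Thornfield holds 67% of Quillon, so Rania controls Quillon.
Rania holds 85% of Vireo, so Rania controls Vireo.
Neither Rania nor any entity Rania controls holds any voting interest in Corven.
So before the transaction, Rania does not control Corven.
After the purchase, Rania holds 96% of Corven directly, and Marlow's stake falls to 4%.
Rania holds 96% of Corven, so Rania controls Corven.
Rania did not control Corven before and does after, so the clause is triggered.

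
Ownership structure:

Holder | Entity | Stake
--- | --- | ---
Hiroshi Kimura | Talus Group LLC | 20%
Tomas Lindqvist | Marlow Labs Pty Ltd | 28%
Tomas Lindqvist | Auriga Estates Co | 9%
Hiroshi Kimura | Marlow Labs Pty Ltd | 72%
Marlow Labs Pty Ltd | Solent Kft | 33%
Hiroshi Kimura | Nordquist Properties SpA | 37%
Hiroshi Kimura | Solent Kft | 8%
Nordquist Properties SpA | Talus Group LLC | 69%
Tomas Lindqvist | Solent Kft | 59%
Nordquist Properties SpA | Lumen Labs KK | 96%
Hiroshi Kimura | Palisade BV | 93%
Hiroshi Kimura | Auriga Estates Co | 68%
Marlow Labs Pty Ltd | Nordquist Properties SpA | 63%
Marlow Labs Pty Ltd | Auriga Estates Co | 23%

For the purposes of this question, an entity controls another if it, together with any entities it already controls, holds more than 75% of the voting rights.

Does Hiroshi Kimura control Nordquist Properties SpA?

Hiroshi holds 93% of Palisade, so Hiroshi controls Palisade.
In Nordquist, Hiroshi's side holds only 37%, not > 75%.
So Hiroshi does not control Nordquist.

No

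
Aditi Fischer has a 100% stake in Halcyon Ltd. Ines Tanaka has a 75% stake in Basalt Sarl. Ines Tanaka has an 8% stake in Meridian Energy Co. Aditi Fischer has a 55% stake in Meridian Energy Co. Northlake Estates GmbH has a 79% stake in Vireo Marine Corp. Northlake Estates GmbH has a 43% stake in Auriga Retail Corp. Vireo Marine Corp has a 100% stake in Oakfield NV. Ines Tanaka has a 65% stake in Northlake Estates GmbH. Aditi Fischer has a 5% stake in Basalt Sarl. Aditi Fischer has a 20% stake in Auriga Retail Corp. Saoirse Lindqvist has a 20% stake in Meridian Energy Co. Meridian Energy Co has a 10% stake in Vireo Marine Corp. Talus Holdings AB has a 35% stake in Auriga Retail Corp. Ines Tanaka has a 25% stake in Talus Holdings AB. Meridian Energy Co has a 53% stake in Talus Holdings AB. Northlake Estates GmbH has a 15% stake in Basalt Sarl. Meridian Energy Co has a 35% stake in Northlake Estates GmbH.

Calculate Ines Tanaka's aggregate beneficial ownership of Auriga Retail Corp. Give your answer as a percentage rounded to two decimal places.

Ines reaches Auriga along 4 paths.
Via Meridian → Northlake: 8% × 35% × 43% = 1.204%.
Via Northlake: 65% × 43% = 27.95%.
Via Talus: 25% × 35% = 8.75%.
Via Meridian → Talus: 8% × 53% × 35% = 1.484%.
Total: 1.204% + 27.95% + 8.75% + 1.484% = 39.388%.
Rounded: 39.39%.

39.39%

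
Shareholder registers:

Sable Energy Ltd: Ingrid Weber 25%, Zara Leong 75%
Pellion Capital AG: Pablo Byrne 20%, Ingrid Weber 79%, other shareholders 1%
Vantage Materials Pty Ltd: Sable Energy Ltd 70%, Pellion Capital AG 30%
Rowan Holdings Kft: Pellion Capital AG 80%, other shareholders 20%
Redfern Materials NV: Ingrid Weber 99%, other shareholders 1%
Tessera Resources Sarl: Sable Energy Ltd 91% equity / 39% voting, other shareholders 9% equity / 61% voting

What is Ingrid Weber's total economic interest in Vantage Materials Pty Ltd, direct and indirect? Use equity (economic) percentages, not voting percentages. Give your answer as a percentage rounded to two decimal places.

41.20%

Ingrid reaches Vantage along 2 paths.
Via Sable: 25% × 70% = 17.5%.
Via Pellion: 79% × 30% = 23.7%.
Total: 17.5% + 23.7% = 41.2%.
Rounded: 41.20%.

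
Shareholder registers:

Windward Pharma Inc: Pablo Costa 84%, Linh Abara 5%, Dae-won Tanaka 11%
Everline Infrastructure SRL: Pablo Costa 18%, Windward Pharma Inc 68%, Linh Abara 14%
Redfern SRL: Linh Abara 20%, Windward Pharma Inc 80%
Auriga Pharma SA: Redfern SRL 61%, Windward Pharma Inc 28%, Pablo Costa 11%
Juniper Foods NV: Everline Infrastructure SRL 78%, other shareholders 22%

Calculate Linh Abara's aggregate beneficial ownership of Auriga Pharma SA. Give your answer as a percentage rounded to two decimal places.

Linh reaches Auriga along 3 paths.
Via Redfern: 20% × 61% = 12.2%.
Via Windward → Redfern: 5% × 80% × 61% = 2.44%.
Via Windward: 5% × 28% = 1.4%.
Total: 12.2% + 2.44% + 1.4% = 16.04%.

16.04%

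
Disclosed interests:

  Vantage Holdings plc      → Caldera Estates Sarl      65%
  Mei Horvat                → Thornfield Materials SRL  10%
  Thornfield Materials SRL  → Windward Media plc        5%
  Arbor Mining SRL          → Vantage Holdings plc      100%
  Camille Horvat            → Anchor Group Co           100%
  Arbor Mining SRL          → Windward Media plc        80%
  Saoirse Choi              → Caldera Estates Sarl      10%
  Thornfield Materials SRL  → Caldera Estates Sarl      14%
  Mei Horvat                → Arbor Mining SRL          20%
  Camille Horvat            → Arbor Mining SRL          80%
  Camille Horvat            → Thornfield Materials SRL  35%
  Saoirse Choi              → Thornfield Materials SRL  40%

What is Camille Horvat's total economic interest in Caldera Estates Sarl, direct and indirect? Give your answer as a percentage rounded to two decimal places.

Camille reaches Caldera along 2 paths.
Via Arbor → Vantage: 80% × 100% × 65% = 52%.
Via Thornfield: 35% × 14% = 4.9%.
Total: 52% + 4.9% = 56.9%.
Rounded: 56.90%.

56.90%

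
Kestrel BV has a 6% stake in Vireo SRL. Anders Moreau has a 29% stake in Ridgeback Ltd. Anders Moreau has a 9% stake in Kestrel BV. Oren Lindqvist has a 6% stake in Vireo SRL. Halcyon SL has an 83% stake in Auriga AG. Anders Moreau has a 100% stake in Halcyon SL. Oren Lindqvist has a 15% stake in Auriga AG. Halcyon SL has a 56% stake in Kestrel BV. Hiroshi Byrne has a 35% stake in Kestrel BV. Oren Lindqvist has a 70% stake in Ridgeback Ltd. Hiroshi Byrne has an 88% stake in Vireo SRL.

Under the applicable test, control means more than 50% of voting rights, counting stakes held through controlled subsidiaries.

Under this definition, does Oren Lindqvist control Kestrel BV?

No

Oren holds 70% of Ridgeback, so Oren controls Ridgeback.
Neither Oren nor any entity Oren controls holds any voting interest in Kestrel.
So Oren does not control Kestrel.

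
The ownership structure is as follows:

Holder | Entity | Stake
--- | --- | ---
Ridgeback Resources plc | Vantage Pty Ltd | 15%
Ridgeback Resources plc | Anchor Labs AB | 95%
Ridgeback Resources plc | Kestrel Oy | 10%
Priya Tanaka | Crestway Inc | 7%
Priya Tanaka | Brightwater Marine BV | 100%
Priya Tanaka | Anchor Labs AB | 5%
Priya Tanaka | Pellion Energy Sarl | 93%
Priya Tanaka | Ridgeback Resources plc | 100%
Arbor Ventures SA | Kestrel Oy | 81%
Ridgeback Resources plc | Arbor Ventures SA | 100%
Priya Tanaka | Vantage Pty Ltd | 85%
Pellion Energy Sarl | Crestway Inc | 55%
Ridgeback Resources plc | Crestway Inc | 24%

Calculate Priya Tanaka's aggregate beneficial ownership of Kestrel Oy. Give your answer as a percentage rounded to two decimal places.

Priya reaches Kestrel along 2 paths.
Via Ridgeback → Arbor: 100% × 100% × 81% = 81%.
Via Ridgeback: 100% × 10% = 10%.
Total: 81% + 10% = 91%.
Rounded: 91.00%.

91.00%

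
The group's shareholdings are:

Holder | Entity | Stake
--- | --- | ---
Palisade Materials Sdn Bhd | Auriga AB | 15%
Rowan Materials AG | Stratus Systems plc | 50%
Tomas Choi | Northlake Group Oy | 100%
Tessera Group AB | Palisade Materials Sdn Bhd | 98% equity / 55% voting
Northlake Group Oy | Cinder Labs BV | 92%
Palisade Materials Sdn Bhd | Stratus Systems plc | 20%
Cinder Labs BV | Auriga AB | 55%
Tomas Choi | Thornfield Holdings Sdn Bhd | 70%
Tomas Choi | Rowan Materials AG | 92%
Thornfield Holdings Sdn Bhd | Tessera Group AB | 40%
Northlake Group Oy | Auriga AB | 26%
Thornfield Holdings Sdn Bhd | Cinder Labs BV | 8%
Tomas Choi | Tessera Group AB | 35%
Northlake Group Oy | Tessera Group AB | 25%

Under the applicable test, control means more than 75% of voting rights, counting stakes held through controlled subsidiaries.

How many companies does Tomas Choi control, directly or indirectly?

Tomas holds 100% of Northlake, so Tomas controls Northlake.
Northlake holds 92% of Cinder, so Tomas controls Cinder.
Tomas holds 92% of Rowan, so Tomas controls Rowan.
Cinder and Northlake together hold 55% + 26% = 81% of Auriga, so Tomas controls Auriga.
No other company's threshold is met.
Tomas controls 4 companies.

4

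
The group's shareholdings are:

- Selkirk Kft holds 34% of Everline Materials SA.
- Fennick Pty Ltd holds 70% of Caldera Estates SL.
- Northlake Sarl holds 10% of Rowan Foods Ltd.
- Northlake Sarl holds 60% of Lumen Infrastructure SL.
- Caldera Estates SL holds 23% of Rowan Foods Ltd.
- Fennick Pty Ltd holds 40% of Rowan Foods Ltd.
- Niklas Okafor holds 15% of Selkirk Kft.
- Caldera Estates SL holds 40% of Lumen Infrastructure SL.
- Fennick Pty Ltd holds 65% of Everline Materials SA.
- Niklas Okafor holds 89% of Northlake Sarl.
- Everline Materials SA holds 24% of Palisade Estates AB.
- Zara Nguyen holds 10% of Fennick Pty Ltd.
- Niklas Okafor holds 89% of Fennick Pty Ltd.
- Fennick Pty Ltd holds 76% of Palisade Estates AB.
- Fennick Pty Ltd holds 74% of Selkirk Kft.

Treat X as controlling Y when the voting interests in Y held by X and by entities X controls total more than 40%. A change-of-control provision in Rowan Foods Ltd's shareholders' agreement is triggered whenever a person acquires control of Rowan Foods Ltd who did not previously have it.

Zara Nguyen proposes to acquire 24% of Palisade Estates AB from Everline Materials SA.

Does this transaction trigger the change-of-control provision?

The purchase adds only to Zara's holdings (Everline's stake shrinks), so Zara is the only person who could newly come to control Rowan.
Zara's largest direct stake is 10% in Fennick, which does not meet the threshold, so Zara controls no company.
Neither Zara nor any entity Zara controls holds any voting interest in Rowan.
So before the transaction, Zara does not control Rowan.
After the purchase, Zara holds 24% of Palisade directly, and Everline's stake falls to 0%.
Zara's side now holds 24% of Palisade, not > 40%, so Zara still does not control Palisade.
After the transaction, neither Zara nor any entity Zara controls holds a voting interest in Rowan, so Zara still does not control it.
No new person acquires control, so the clause is not triggered.

No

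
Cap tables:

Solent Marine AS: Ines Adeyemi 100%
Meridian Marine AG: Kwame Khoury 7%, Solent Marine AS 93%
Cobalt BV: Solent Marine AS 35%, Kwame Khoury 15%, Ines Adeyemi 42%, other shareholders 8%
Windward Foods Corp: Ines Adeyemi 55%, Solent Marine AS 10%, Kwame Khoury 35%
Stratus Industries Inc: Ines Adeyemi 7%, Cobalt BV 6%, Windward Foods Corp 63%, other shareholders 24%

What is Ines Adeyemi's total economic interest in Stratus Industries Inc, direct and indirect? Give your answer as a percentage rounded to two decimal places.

52.57%

Ines reaches Stratus along 5 paths.
Direct stake: 7% = 7%.
Via Solent → Cobalt: 100% × 35% × 6% = 2.1%.
Via Cobalt: 42% × 6% = 2.52%.
Via Windward: 55% × 63% = 34.65%.
Via Solent → Windward: 100% × 10% × 63% = 6.3%.
Total: 7% + 2.1% + 2.52% + 34.65% + 6.3% = 52.57%.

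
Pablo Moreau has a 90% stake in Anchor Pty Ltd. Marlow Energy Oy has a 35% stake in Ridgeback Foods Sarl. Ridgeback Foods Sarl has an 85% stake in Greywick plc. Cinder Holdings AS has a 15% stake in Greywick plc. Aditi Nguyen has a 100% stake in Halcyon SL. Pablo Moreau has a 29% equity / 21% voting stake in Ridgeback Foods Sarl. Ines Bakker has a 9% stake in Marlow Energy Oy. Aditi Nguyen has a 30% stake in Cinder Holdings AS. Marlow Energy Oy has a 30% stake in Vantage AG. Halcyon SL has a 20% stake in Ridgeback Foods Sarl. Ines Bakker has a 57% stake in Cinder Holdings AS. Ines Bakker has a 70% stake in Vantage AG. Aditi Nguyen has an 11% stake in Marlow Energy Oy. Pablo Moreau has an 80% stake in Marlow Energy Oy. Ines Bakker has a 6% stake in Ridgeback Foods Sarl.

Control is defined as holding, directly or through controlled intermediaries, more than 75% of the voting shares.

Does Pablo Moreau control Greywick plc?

No

Pablo holds 80% of Marlow, so Pablo controls Marlow.
Pablo holds 90% of Anchor, so Pablo controls Anchor.
Neither Pablo nor any entity Pablo controls holds any voting interest in Greywick.
So Pablo does not control Greywick.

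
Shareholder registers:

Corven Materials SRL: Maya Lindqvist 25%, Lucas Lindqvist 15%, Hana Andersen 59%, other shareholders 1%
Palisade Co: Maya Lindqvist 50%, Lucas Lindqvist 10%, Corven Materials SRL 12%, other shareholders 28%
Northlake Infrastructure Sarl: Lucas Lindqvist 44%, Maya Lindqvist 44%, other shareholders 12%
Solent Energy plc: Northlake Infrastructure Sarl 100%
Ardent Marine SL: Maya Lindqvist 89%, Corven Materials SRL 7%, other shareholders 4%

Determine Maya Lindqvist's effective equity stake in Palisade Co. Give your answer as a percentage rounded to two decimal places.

Maya reaches Palisade along 2 paths.
Direct stake: 50% = 50%.
Via Corven: 25% × 12% = 3%.
Total: 50% + 3% = 53%.
Rounded: 53.00%.

53.00%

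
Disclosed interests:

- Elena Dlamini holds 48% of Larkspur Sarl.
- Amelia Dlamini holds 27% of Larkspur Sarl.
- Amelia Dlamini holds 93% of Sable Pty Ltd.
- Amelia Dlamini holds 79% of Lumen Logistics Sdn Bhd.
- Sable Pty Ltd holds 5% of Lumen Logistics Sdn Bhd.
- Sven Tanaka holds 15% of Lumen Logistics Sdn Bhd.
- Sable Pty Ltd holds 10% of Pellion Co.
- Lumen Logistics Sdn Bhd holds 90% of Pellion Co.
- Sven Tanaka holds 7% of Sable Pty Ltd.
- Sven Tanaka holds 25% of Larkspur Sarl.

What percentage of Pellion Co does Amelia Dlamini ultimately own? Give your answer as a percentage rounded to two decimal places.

Amelia reaches Pellion along 3 paths.
Via Sable → Lumen: 93% × 5% × 90% = 4.185%.
Via Lumen: 79% × 90% = 71.1%.
Via Sable: 93% × 10% = 9.3%.
Total: 4.185% + 71.1% + 9.3% = 84.585%.
Rounded: 84.59%.

84.59%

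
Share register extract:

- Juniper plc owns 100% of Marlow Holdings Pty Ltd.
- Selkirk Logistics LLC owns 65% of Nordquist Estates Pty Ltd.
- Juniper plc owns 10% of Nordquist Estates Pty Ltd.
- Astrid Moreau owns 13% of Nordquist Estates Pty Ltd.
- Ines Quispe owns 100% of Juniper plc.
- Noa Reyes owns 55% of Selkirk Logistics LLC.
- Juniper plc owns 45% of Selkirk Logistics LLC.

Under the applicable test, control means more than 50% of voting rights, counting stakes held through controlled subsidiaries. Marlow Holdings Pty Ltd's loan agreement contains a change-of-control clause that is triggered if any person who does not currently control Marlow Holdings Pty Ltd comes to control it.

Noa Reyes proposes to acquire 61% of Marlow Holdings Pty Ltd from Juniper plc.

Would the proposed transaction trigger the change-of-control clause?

Yes

The purchase adds only to Noa's holdings (Juniper's stake shrinks), so Noa is the only person who could newly come to control Marlow.
Noa holds 55% of Selkirk, so Noa controls Selkirk.
Selkirk holds 65% of Nordquist, so Noa controls Nordquist.
Neither Noa nor any entity Noa controls holds any voting interest in Marlow.
So before the transaction, Noa does not control Marlow.
After the purchase, Noa holds 61% of Marlow directly, and Juniper's stake falls to 39%.
Noa holds 61% of Marlow, so Noa controls Marlow.
Noa did not control Marlow before and does after, so the clause is triggered.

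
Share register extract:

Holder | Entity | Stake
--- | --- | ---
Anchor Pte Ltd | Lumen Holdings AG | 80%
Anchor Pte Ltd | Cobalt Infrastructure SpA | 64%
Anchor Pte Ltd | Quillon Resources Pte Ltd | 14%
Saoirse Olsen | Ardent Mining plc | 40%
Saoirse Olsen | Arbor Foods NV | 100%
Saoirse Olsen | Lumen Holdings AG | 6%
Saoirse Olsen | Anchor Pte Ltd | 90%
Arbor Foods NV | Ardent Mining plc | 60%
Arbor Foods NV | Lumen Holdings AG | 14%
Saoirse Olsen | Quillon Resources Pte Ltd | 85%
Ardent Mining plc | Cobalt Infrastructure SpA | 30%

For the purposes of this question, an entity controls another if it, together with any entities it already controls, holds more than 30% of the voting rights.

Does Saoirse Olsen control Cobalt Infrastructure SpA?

Yes

Saoirse holds 100% of Arbor, so Saoirse controls Arbor.
Saoirse and Arbor together hold 40% + 60% = 100% of Ardent, so Saoirse controls Ardent.
Saoirse holds 90% of Anchor, so Saoirse controls Anchor.
Anchor and Ardent together hold 64% + 30% = 94% of Cobalt, so Saoirse controls Cobalt.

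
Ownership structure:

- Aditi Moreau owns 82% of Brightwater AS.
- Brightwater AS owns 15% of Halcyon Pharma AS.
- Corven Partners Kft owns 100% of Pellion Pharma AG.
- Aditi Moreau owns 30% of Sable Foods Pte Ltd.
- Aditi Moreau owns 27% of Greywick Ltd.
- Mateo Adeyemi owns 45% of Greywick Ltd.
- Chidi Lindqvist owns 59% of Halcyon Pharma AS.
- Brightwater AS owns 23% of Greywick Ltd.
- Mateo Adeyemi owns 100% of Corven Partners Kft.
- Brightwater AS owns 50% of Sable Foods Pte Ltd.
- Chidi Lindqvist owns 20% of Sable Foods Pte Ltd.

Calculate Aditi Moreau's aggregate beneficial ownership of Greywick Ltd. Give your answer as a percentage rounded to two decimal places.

Aditi reaches Greywick along 2 paths.
Via Brightwater: 82% × 23% = 18.86%.
Direct stake: 27% = 27%.
Total: 18.86% + 27% = 45.86%.

45.86%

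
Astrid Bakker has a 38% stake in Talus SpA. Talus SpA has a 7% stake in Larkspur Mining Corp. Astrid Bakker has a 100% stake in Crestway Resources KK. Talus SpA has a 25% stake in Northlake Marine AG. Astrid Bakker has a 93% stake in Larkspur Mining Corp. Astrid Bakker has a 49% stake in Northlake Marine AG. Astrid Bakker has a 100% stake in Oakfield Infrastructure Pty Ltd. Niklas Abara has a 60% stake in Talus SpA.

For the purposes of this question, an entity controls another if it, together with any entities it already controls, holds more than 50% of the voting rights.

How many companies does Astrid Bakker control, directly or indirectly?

3

Astrid holds 100% of Oakfield, so Astrid controls Oakfield.
Astrid holds 100% of Crestway, so Astrid controls Crestway.
Astrid holds 93% of Larkspur, so Astrid controls Larkspur.
No other company's threshold is met.
Astrid controls 3 companies.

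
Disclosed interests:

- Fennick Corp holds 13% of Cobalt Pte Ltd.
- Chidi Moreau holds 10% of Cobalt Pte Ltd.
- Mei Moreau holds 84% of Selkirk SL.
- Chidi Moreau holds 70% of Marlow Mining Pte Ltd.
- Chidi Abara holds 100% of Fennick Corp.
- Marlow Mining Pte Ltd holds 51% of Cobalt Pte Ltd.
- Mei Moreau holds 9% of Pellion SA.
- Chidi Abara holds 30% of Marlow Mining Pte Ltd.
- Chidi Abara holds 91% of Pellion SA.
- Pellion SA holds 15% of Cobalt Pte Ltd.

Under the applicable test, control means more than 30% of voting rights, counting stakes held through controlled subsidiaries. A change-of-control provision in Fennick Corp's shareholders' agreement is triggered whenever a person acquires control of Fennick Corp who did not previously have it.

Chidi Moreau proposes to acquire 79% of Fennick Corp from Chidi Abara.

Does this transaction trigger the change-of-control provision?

Yes

The purchase adds only to Chidi Moreau's holdings (Chidi Abara's stake shrinks), so Chidi Moreau is the only person who could newly come to control Fennick.
Chidi Moreau holds 70% of Marlow, so Chidi Moreau controls Marlow.
Marlow and Chidi Moreau together hold 51% + 10% = 61% of Cobalt, so Chidi Moreau controls Cobalt.
Neither Chidi Moreau nor any entity Chidi Moreau controls holds any voting interest in Fennick.
So before the transaction, Chidi Moreau does not control Fennick.
After the purchase, Chidi Moreau holds 79% of Fennick directly, and Chidi Abara's stake falls to 21%.
Chidi Moreau holds 79% of Fennick, so Chidi Moreau controls Fennick.
Chidi Moreau did not control Fennick before and does after, so the clause is triggered.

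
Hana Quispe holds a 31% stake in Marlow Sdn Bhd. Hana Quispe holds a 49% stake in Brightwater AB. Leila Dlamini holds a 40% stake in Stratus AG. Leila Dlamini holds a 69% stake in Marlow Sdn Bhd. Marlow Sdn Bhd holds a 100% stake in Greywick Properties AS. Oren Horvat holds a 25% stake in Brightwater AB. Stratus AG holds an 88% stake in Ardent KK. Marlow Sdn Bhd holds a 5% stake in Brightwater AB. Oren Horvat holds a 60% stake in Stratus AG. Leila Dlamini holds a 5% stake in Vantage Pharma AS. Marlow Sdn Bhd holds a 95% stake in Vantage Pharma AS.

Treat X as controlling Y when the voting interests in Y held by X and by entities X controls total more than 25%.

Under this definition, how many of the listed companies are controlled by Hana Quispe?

Hana holds 31% of Marlow, so Hana controls Marlow.
Marlow holds 100% of Greywick, so Hana controls Greywick.
Marlow holds 95% of Vantage, so Hana controls Vantage.
Hana and Marlow together hold 49% + 5% = 54% of Brightwater, so Hana controls Brightwater.
No other company's threshold is met.
Hana controls 4 companies.

4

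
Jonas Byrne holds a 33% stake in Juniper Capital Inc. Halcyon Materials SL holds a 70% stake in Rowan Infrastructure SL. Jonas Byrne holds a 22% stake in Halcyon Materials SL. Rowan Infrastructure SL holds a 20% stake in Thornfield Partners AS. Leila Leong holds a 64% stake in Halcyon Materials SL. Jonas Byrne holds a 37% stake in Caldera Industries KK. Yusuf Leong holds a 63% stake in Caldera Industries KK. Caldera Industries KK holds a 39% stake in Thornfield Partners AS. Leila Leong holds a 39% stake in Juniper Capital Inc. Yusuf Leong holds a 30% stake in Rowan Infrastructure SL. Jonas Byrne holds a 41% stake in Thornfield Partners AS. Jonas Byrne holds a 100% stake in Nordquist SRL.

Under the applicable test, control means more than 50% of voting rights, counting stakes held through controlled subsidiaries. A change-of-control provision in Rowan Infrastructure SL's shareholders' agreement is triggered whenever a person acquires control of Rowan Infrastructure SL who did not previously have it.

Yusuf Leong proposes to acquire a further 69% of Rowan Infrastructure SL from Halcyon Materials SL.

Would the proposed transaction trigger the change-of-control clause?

The purchase adds only to Yusuf's holdings (Halcyon's stake shrinks), so Yusuf is the only person who could newly come to control Rowan.
Yusuf holds 63% of Caldera, so Yusuf controls Caldera.
In Rowan, Yusuf's side holds only 30%, not > 50%.
So before the transaction, Yusuf does not control Rowan.
After the purchase, Yusuf's direct stake in Rowan rises to 30% + 69% = 99%, and Halcyon's stake falls to 1%.
Yusuf holds 99% of Rowan, so Yusuf controls Rowan.
Yusuf did not control Rowan before and does after, so the clause is triggered.

Yes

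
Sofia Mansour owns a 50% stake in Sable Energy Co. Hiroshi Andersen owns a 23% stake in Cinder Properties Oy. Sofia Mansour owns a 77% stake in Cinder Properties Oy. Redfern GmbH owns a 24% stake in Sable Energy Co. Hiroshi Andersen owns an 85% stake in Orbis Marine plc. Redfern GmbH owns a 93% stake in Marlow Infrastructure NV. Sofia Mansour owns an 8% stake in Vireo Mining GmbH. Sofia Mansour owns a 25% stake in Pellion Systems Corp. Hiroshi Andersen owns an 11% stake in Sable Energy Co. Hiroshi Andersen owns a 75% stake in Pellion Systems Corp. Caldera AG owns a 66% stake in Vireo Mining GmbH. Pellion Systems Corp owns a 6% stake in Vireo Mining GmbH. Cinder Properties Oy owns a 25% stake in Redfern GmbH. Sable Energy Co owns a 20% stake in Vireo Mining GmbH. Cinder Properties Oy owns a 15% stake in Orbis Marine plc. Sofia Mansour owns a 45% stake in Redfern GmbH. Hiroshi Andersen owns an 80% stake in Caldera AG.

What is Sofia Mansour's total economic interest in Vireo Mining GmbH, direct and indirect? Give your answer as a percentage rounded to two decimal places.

Sofia reaches Vireo along 5 paths.
Via Pellion: 25% × 6% = 1.5%.
Via Cinder → Redfern → Sable: 77% × 25% × 24% × 20% = 0.924%.
Via Redfern → Sable: 45% × 24% × 20% = 2.16%.
Via Sable: 50% × 20% = 10%.
Direct stake: 8% = 8%.
Total: 1.5% + 0.924% + 2.16% + 10% + 8% = 22.584%.
Rounded: 22.58%.

22.58%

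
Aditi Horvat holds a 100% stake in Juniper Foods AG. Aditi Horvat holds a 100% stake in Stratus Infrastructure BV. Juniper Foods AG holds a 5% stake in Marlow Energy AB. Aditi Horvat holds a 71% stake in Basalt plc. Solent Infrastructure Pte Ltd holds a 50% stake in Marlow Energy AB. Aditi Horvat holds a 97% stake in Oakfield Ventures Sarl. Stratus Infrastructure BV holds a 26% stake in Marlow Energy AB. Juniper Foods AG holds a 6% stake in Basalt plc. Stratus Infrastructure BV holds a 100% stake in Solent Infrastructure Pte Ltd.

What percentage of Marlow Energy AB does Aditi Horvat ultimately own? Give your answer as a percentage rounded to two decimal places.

Aditi reaches Marlow along 3 paths.
Via Stratus: 100% × 26% = 26%.
Via Stratus → Solent: 100% × 100% × 50% = 50%.
Via Juniper: 100% × 5% = 5%.
Total: 26% + 50% + 5% = 81%.
Rounded: 81.00%.

81.00%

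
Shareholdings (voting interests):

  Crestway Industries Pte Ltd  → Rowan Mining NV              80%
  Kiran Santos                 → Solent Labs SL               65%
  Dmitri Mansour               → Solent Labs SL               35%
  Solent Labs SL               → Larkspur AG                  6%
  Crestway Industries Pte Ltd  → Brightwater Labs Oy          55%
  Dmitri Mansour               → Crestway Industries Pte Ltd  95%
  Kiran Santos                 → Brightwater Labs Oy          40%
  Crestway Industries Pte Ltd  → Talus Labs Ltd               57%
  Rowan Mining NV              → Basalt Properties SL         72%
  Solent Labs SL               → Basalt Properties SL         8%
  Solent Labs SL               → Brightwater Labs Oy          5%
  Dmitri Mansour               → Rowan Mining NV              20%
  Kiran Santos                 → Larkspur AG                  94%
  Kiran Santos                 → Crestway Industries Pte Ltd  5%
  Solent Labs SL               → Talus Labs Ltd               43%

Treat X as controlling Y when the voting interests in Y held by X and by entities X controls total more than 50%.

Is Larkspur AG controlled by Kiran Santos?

Kiran holds 65% of Solent, so Kiran controls Solent.
Solent and Kiran together hold 6% + 94% = 100% of Larkspur, so Kiran controls Larkspur.

Yes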